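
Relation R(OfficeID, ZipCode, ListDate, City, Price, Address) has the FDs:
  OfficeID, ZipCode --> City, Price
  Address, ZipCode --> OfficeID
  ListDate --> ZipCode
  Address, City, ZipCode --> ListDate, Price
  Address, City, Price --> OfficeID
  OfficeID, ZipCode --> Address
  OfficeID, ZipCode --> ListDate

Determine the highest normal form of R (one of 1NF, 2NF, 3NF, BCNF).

Candidate keys: {Address, ListDate}, {Address, ZipCode}, {ListDate, OfficeID}, {OfficeID, ZipCode}. Prime attributes: {Address, ListDate, OfficeID, ZipCode}.
For ListDate --> ZipCode we have {ListDate}⁺ = {ListDate, ZipCode}; {ListDate} is not a superkey, so BCNF fails.
Its right-hand attributes {ZipCode} are all prime, as are those of every other non-superkey FD — the relation is in 3NF.

3NF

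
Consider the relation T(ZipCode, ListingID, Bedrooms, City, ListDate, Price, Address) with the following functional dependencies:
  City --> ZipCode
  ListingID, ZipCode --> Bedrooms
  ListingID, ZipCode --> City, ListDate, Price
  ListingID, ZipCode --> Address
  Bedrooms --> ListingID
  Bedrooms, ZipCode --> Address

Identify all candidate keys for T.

{Bedrooms, City}, {Bedrooms, ZipCode}, {City, ListingID}, {ListingID, ZipCode}

Closure of {Bedrooms, City} is {Address, Bedrooms, City, ListDate, ListingID, Price, ZipCode}, the whole schema; {Bedrooms, City} is a candidate key.
Closure of {Bedrooms, ZipCode} is {Address, Bedrooms, City, ListDate, ListingID, Price, ZipCode}, the whole schema; {Bedrooms, ZipCode} is a candidate key.
Closure of {City, ListingID} is {Address, Bedrooms, City, ListDate, ListingID, Price, ZipCode}, the whole schema; {City, ListingID} is a candidate key.
Closure of {ListingID, ZipCode} is {Address, Bedrooms, City, ListDate, ListingID, Price, ZipCode}, the whole schema; {ListingID, ZipCode} is a candidate key.
No proper subset of any of these is a key, and no other minimal superkey exists.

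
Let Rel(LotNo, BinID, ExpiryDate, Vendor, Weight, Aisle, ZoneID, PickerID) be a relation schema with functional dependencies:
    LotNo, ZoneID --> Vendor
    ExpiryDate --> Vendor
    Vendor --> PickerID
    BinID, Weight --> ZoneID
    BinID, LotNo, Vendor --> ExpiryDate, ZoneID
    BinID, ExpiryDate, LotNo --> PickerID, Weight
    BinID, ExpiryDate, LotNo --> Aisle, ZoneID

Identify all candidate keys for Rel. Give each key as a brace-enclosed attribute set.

{BinID, ExpiryDate, LotNo}, {BinID, LotNo, Vendor}, {BinID, LotNo, Weight}, {BinID, LotNo, ZoneID}

No FD produces {BinID, LotNo}, so they must be in every candidate key.
{BinID, ExpiryDate, LotNo} is a candidate key since {BinID, ExpiryDate, LotNo}⁺ = {Aisle, BinID, ExpiryDate, LotNo, PickerID, Vendor, Weight, ZoneID} covers every attribute.
{BinID, LotNo, Vendor} is a candidate key since {BinID, LotNo, Vendor}⁺ = {Aisle, BinID, ExpiryDate, LotNo, PickerID, Vendor, Weight, ZoneID} covers every attribute.
{BinID, LotNo, Weight} is a candidate key since {BinID, LotNo, Weight}⁺ = {Aisle, BinID, ExpiryDate, LotNo, PickerID, Vendor, Weight, ZoneID} covers every attribute.
{BinID, LotNo, ZoneID} is a candidate key since {BinID, LotNo, ZoneID}⁺ = {Aisle, BinID, ExpiryDate, LotNo, PickerID, Vendor, Weight, ZoneID} covers every attribute.
Any other superkey properly contains one of these, so there are no further candidate keys.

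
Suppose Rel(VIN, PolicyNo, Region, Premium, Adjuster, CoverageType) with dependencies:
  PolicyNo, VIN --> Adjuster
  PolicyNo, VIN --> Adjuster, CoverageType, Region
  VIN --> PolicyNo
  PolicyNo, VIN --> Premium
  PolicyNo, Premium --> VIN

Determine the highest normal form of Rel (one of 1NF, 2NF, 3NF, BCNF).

BCNF

Candidate keys: {PolicyNo, Premium}, {VIN}. Prime attributes: {PolicyNo, Premium, VIN}.
Each dependency's left side is a superkey — BCNF holds.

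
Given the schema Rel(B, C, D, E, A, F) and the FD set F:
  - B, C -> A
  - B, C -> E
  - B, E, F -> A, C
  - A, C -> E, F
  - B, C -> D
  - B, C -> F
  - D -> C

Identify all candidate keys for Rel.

{B} never appears on the right of any FD, so every key must include it.
{B, C} is a candidate key since {B, C}⁺ = {A, B, C, D, E, F} covers every attribute.
{B, D} is a candidate key since {B, D}⁺ = {A, B, C, D, E, F} covers every attribute.
{B, E, F} is a candidate key since {B, E, F}⁺ = {A, B, C, D, E, F} covers every attribute.
Any other superkey properly contains one of these, so there are no further candidate keys.

{B, C}, {B, D}, {B, E, F}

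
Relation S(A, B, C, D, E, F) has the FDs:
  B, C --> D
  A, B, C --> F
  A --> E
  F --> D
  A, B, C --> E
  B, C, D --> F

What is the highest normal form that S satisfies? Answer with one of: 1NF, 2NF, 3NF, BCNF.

Candidate key: {A, B, C}. Prime attributes: {A, B, C}.
For B, C --> D we have {B, C}⁺ = {B, C, D, F}; {B, C} is not a superkey, so BCNF fails.
Because {D} is non-prime and the left side of B, C --> D is not a superkey, the relation is not in 3NF.
Since {A} ⊂ {A, B, C} and {A}⁺ ⊇ {E} with {E} non-prime, there is a partial dependency; 2NF fails.

1NF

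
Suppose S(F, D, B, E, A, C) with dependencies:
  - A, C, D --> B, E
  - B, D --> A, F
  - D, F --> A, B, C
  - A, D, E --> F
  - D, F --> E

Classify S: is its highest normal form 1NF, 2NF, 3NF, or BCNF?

BCNF

Candidate keys: {A, C, D}, {A, D, E}, {B, D}, {D, F}. Prime attributes: {A, B, C, D, E, F}.
The left-hand side of every FD is a superkey, so BCNF is satisfied.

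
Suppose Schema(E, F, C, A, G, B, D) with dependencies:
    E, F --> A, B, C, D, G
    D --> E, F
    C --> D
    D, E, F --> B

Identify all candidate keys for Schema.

{C}⁺ = {A, B, C, D, E, F, G} — all of the relation — so {C} is a candidate key.
{D}⁺ = {A, B, C, D, E, F, G} — all of the relation — so {D} is a candidate key.
{E, F}⁺ = {A, B, C, D, E, F, G} — all of the relation — so {E, F} is a candidate key.
These are minimal and exhaustive — every other superkey contains one of them.

{C}, {D}, {E, F}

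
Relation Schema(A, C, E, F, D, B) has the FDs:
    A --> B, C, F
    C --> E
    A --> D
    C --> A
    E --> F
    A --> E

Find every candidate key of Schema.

{A} is a candidate key since {A}⁺ = {A, B, C, D, E, F} covers every attribute.
{C} is a candidate key since {C}⁺ = {A, B, C, D, E, F} covers every attribute.
These are minimal and exhaustive — every other superkey contains one of them.

{A}, {C}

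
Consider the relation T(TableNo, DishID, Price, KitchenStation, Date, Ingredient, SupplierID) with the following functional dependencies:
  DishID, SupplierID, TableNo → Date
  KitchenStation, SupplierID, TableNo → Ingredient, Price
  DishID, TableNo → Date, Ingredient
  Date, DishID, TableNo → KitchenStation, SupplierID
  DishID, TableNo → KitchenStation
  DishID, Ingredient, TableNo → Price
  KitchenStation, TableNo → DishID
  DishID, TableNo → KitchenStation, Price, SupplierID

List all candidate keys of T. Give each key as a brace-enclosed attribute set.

{TableNo} never appears on the right of any FD, so every key must include it.
Closure of {DishID, TableNo} is {Date, DishID, Ingredient, KitchenStation, Price, SupplierID, TableNo}, the whole schema; {DishID, TableNo} is a candidate key.
Closure of {KitchenStation, TableNo} is {Date, DishID, Ingredient, KitchenStation, Price, SupplierID, TableNo}, the whole schema; {KitchenStation, TableNo} is a candidate key.
Any other superkey properly contains one of these, so there are no further candidate keys.

{DishID, TableNo}, {KitchenStation, TableNo}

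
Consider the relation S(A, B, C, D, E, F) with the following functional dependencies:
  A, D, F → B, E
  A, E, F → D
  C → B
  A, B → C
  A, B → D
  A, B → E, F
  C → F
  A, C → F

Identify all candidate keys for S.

{A} never appears on the right of any FD, so every key must include it.
{A, B}⁺ = {A, B, C, D, E, F}, which is every attribute, so {A, B} is a candidate key.
{A, C}⁺ = {A, B, C, D, E, F}, which is every attribute, so {A, C} is a candidate key.
{A, D, F}⁺ = {A, B, C, D, E, F}, which is every attribute, so {A, D, F} is a candidate key.
{A, E, F}⁺ = {A, B, C, D, E, F}, which is every attribute, so {A, E, F} is a candidate key.
No proper subset of any of these is a key, and no other minimal superkey exists.

{A, B}, {A, C}, {A, D, F}, {A, E, F}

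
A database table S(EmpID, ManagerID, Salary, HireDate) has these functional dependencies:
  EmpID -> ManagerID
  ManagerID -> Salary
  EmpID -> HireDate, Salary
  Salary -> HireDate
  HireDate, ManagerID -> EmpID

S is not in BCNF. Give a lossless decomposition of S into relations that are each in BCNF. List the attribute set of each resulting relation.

Candidate keys of the original relation: {EmpID}, {ManagerID}.
Within {EmpID, HireDate, ManagerID, Salary}: {Salary}⁺ ∩ {EmpID, HireDate, ManagerID, Salary} = {HireDate, Salary}, not the whole set, so Salary -> HireDate violates BCNF; decompose into {HireDate, Salary} and {EmpID, ManagerID, Salary}.
{HireDate, Salary} has no BCNF violation.
{EmpID, ManagerID, Salary} has no BCNF violation.

{EmpID, ManagerID, Salary}; {HireDate, Salary}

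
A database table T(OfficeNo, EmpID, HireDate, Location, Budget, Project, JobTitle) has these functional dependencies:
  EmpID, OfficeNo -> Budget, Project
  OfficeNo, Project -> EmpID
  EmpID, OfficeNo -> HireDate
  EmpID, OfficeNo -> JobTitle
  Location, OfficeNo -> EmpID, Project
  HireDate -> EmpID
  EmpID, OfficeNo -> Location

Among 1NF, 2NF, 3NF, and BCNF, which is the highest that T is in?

Candidate keys: {EmpID, OfficeNo}, {HireDate, OfficeNo}, {Location, OfficeNo}, {OfficeNo, Project}. Prime attributes: {EmpID, HireDate, Location, OfficeNo, Project}.
HireDate -> EmpID breaks BCNF: {HireDate}⁺ = {EmpID, HireDate}, so {HireDate} is not a superkey.
But every attribute on its right side ({EmpID}) is prime, and the same holds for every other non-superkey FD, so 3NF still holds.

3NF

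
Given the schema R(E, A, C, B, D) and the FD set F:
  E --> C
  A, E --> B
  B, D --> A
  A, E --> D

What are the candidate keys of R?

{E} never appears on the right of any FD, so every key must include it.
Closure of {A, E} is {A, B, C, D, E}, the whole schema; {A, E} is a candidate key.
Closure of {B, D, E} is {A, B, C, D, E}, the whole schema; {B, D, E} is a candidate key.
These are minimal and exhaustive — every other superkey contains one of them.

{A, E}, {B, D, E}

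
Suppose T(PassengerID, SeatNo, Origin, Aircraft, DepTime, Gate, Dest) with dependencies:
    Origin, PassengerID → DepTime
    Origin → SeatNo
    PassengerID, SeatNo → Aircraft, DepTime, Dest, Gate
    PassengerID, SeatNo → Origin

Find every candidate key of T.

{Origin, PassengerID}, {PassengerID, SeatNo}

No FD produces {PassengerID}, so it must be in every candidate key.
{Origin, PassengerID} is a candidate key since {Origin, PassengerID}⁺ = {Aircraft, DepTime, Dest, Gate, Origin, PassengerID, SeatNo} covers every attribute.
{PassengerID, SeatNo} is a candidate key since {PassengerID, SeatNo}⁺ = {Aircraft, DepTime, Dest, Gate, Origin, PassengerID, SeatNo} covers every attribute.
These are minimal and exhaustive — every other superkey contains one of them.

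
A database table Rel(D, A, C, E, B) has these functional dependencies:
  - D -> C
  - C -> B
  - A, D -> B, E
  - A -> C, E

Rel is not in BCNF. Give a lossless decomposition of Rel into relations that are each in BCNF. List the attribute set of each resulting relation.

Candidate key of the original relation: {A, D}.
Within {A, B, C, D, E}: {D}⁺ ∩ {A, B, C, D, E} = {B, C, D}, not the whole set, so D -> B, C violates BCNF; decompose into {B, C, D} and {A, D, E}.
Within {B, C, D}: {C}⁺ ∩ {B, C, D} = {B, C}, not the whole set, so C -> B violates BCNF; decompose into {B, C} and {C, D}.
{B, C}: every determinant is a superkey — BCNF.
{C, D}: every determinant is a superkey — BCNF.
Within {A, D, E}: {A}⁺ ∩ {A, D, E} = {A, E}, not the whole set, so A -> E violates BCNF; decompose into {A, E} and {A, D}.
{A, E}: every determinant is a superkey — BCNF.
{A, D}: every determinant is a superkey — BCNF.

{A, D}; {A, E}; {B, C}; {C, D}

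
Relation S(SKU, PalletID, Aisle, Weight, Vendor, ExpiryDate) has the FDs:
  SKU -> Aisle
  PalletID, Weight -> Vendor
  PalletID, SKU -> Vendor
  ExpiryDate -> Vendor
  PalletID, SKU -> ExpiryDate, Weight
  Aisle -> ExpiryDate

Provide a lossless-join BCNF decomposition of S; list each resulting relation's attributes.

{Aisle, ExpiryDate}; {Aisle, SKU}; {ExpiryDate, Vendor}; {PalletID, SKU, Weight}

Candidate key of the original relation: {PalletID, SKU}.
Within {Aisle, ExpiryDate, PalletID, SKU, Vendor, Weight}: {SKU}⁺ ∩ {Aisle, ExpiryDate, PalletID, SKU, Vendor, Weight} = {Aisle, ExpiryDate, SKU, Vendor}, not the whole set, so SKU -> Aisle, ExpiryDate, Vendor violates BCNF; decompose into {Aisle, ExpiryDate, SKU, Vendor} and {PalletID, SKU, Weight}.
Within {Aisle, ExpiryDate, SKU, Vendor}: {ExpiryDate}⁺ ∩ {Aisle, ExpiryDate, SKU, Vendor} = {ExpiryDate, Vendor}, not the whole set, so ExpiryDate -> Vendor violates BCNF; decompose into {ExpiryDate, Vendor} and {Aisle, ExpiryDate, SKU}.
{ExpiryDate, Vendor} has no BCNF violation.
Within {Aisle, ExpiryDate, SKU}: {Aisle}⁺ ∩ {Aisle, ExpiryDate, SKU} = {Aisle, ExpiryDate}, not the whole set, so Aisle -> ExpiryDate violates BCNF; decompose into {Aisle, ExpiryDate} and {Aisle, SKU}.
{Aisle, ExpiryDate} has no BCNF violation.
{Aisle, SKU} has no BCNF violation.
{PalletID, SKU, Weight} has no BCNF violation.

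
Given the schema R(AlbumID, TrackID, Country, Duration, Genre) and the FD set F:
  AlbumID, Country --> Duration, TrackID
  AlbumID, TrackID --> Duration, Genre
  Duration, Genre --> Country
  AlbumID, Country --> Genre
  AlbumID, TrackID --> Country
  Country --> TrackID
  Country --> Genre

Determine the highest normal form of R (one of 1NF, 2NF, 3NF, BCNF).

Candidate keys: {AlbumID, Country}, {AlbumID, Duration, Genre}, {AlbumID, TrackID}. Prime attributes: {AlbumID, Country, Duration, Genre, TrackID}.
For Duration, Genre --> Country we have {Duration, Genre}⁺ = {Country, Duration, Genre, TrackID}; {Duration, Genre} is not a superkey, so BCNF fails.
But every attribute on its right side ({Country}) is prime, and the same holds for every other non-superkey FD, so 3NF still holds.

3NF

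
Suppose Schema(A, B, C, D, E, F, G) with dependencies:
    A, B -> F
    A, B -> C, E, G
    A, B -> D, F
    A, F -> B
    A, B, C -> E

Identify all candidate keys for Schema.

{A} never appears on the right of any FD, so every key must include it.
{A, B}⁺ = {A, B, C, D, E, F, G} — all of the relation — so {A, B} is a candidate key.
{A, F}⁺ = {A, B, C, D, E, F, G} — all of the relation — so {A, F} is a candidate key.
Any other superkey properly contains one of these, so there are no further candidate keys.

{A, B}, {A, F}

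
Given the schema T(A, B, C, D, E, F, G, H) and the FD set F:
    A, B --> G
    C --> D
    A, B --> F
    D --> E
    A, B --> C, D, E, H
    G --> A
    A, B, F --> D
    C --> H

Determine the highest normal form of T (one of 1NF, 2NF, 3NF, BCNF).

Candidate keys: {A, B}, {B, G}. Prime attributes: {A, B, G}.
For C --> D we have {C}⁺ = {C, D, E, H}; {C} is not a superkey, so BCNF fails.
C --> D has non-prime {D} on the right and a non-superkey on the left, so 3NF fails.
No non-prime attribute depends on a proper subset of any candidate key, so 2NF holds.

2NF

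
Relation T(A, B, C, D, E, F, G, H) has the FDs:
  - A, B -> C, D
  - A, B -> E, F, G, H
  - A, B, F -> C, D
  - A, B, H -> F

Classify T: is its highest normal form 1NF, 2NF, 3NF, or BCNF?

Candidate key: {A, B}. Prime attributes: {A, B}.
Every FD has a superkey on the left, so the relation is in BCNF.

BCNF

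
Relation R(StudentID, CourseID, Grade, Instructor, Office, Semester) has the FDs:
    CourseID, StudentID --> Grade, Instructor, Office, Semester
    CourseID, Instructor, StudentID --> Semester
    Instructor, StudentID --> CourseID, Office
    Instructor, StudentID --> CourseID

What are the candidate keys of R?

No FD produces {StudentID}, so it must be in every candidate key.
{CourseID, StudentID}⁺ = {CourseID, Grade, Instructor, Office, Semester, StudentID}, which is every attribute, so {CourseID, StudentID} is a candidate key.
{Instructor, StudentID}⁺ = {CourseID, Grade, Instructor, Office, Semester, StudentID}, which is every attribute, so {Instructor, StudentID} is a candidate key.
Any other superkey properly contains one of these, so there are no further candidate keys.

{CourseID, StudentID}, {Instructor, StudentID}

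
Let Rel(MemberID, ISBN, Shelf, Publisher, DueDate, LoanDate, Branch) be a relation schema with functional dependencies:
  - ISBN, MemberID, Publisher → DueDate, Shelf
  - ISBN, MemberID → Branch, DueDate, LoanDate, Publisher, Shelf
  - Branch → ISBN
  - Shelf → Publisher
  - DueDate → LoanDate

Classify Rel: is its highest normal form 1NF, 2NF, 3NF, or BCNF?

2NF

Candidate keys: {Branch, MemberID}, {ISBN, MemberID}. Prime attributes: {Branch, ISBN, MemberID}.
For Branch → ISBN we have {Branch}⁺ = {Branch, ISBN}; {Branch} is not a superkey, so BCNF fails.
Shelf → Publisher has non-prime {Publisher} on the right and a non-superkey on the left, so 3NF fails.
Checking every proper subset of each key, none determines a non-prime attribute — 2NF is satisfied.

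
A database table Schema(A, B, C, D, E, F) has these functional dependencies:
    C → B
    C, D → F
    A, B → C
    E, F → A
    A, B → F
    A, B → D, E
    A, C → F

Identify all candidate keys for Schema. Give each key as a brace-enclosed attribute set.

{A, B}, {A, C}, {B, E, F}, {C, D, E}, {C, E, F}

{A, B}⁺ = {A, B, C, D, E, F}, which is every attribute, so {A, B} is a candidate key.
{A, C}⁺ = {A, B, C, D, E, F}, which is every attribute, so {A, C} is a candidate key.
{B, E, F}⁺ = {A, B, C, D, E, F}, which is every attribute, so {B, E, F} is a candidate key.
{C, D, E}⁺ = {A, B, C, D, E, F}, which is every attribute, so {C, D, E} is a candidate key.
{C, E, F}⁺ = {A, B, C, D, E, F}, which is every attribute, so {C, E, F} is a candidate key.
Any other superkey properly contains one of these, so there are no further candidate keys.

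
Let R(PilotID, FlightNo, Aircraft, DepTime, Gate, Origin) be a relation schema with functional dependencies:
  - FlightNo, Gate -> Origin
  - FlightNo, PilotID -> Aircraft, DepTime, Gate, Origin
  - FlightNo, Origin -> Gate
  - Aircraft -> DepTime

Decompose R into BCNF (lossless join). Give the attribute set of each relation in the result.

{Aircraft, DepTime}; {Aircraft, FlightNo, Gate, PilotID}; {FlightNo, Gate, Origin}

Candidate key of the original relation: {FlightNo, PilotID}.
In {Aircraft, DepTime, FlightNo, Gate, Origin, PilotID}, {FlightNo, Gate} is not a superkey ({FlightNo, Gate}⁺ restricted to this set is {FlightNo, Gate, Origin}), so split on FlightNo, Gate -> Origin into {FlightNo, Gate, Origin} and {Aircraft, DepTime, FlightNo, Gate, PilotID}.
{FlightNo, Gate, Origin} has no BCNF violation.
In {Aircraft, DepTime, FlightNo, Gate, PilotID}, {Aircraft} is not a superkey ({Aircraft}⁺ restricted to this set is {Aircraft, DepTime}), so split on Aircraft -> DepTime into {Aircraft, DepTime} and {Aircraft, FlightNo, Gate, PilotID}.
{Aircraft, DepTime} has no BCNF violation.
{Aircraft, FlightNo, Gate, PilotID} has no BCNF violation.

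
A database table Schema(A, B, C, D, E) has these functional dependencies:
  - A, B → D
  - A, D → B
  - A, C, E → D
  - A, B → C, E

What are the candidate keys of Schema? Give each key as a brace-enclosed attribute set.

No FD produces {A}, so it must be in every candidate key.
{A, B} is a candidate key since {A, B}⁺ = {A, B, C, D, E} covers every attribute.
{A, D} is a candidate key since {A, D}⁺ = {A, B, C, D, E} covers every attribute.
{A, C, E} is a candidate key since {A, C, E}⁺ = {A, B, C, D, E} covers every attribute.
Any other superkey properly contains one of these, so there are no further candidate keys.

{A, B}, {A, C, E}, {A, D}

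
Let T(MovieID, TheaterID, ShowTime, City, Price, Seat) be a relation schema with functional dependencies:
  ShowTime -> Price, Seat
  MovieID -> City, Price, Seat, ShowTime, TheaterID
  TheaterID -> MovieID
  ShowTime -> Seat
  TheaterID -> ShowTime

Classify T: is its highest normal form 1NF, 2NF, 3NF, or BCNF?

Candidate keys: {MovieID}, {TheaterID}. Prime attributes: {MovieID, TheaterID}.
ShowTime -> Price, Seat breaks BCNF: {ShowTime}⁺ = {Price, Seat, ShowTime}, so {ShowTime} is not a superkey.
ShowTime -> Price, Seat determines the non-prime attributes {Price, Seat} from a non-superkey — 3NF is violated.
With only single-attribute keys there can be no partial dependency, so 2NF holds.

2NF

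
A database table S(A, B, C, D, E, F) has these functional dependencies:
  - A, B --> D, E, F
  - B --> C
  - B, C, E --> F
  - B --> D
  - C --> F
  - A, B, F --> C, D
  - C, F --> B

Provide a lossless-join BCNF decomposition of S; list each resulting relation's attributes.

{A, B, E}; {B, C, D, F}

Candidate keys of the original relation: {A, B}, {A, C}.
Within {A, B, C, D, E, F}: {B}⁺ ∩ {A, B, C, D, E, F} = {B, C, D, F}, not the whole set, so B --> C, D, F violates BCNF; decompose into {B, C, D, F} and {A, B, E}.
{B, C, D, F}: every determinant is a superkey — BCNF.
{A, B, E}: every determinant is a superkey — BCNF.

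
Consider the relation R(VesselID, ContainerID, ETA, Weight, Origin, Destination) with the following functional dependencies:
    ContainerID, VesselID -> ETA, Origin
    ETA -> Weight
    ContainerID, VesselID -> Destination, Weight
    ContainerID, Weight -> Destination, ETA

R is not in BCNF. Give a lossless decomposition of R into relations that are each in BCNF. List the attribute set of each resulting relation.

Candidate key of the original relation: {ContainerID, VesselID}.
{ContainerID, Destination, ETA, Origin, VesselID, Weight}: {ETA} determines {ETA, Weight} here but is not a superkey — split on ETA -> Weight, giving {ETA, Weight} and {ContainerID, Destination, ETA, Origin, VesselID}.
{ETA, Weight} is in BCNF.
{ContainerID, Destination, ETA, Origin, VesselID}: {ContainerID, ETA} determines {ContainerID, Destination, ETA} here but is not a superkey — split on ContainerID, ETA -> Destination, giving {ContainerID, Destination, ETA} and {ContainerID, ETA, Origin, VesselID}.
{ContainerID, Destination, ETA} is in BCNF.
{ContainerID, ETA, Origin, VesselID} is in BCNF.

{ContainerID, Destination, ETA}; {ContainerID, ETA, Origin, VesselID}; {ETA, Weight}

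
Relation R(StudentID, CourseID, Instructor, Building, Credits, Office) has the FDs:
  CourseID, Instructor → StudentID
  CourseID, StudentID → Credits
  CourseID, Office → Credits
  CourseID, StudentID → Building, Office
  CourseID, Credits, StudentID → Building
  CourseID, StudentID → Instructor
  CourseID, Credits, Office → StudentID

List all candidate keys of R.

{CourseID} never appears on the right of any FD, so every key must include it.
Closure of {CourseID, Instructor} is {Building, CourseID, Credits, Instructor, Office, StudentID}, the whole schema; {CourseID, Instructor} is a candidate key.
Closure of {CourseID, Office} is {Building, CourseID, Credits, Instructor, Office, StudentID}, the whole schema; {CourseID, Office} is a candidate key.
Closure of {CourseID, StudentID} is {Building, CourseID, Credits, Instructor, Office, StudentID}, the whole schema; {CourseID, StudentID} is a candidate key.
No proper subset of any of these is a key, and no other minimal superkey exists.

{CourseID, Instructor}, {CourseID, Office}, {CourseID, StudentID}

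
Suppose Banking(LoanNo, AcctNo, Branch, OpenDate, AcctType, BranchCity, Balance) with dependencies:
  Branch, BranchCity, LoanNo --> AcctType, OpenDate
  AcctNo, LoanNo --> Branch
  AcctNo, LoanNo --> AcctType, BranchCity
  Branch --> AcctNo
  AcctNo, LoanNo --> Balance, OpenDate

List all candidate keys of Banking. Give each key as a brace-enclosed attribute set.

{AcctNo, LoanNo}, {Branch, LoanNo}

No FD produces {LoanNo}, so it must be in every candidate key.
{AcctNo, LoanNo}⁺ = {AcctNo, AcctType, Balance, Branch, BranchCity, LoanNo, OpenDate} — all of the relation — so {AcctNo, LoanNo} is a candidate key.
{Branch, LoanNo}⁺ = {AcctNo, AcctType, Balance, Branch, BranchCity, LoanNo, OpenDate} — all of the relation — so {Branch, LoanNo} is a candidate key.
No proper subset of any of these is a key, and no other minimal superkey exists.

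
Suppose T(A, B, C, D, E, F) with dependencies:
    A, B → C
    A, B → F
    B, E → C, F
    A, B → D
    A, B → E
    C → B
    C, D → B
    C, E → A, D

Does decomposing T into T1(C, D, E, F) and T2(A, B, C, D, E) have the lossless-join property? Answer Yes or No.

T1 ∩ T2 = {C, D, E}; its closure under F is {A, B, C, D, E, F}.
Since T1 ⊆ {A, B, C, D, E, F}, the intersection is a superkey of T1; the decomposition is lossless.

Yes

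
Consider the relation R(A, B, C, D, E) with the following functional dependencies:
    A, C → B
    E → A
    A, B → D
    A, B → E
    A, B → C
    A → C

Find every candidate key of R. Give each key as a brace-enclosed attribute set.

{A}, {E}

{A} is a candidate key since {A}⁺ = {A, B, C, D, E} covers every attribute.
{E} is a candidate key since {E}⁺ = {A, B, C, D, E} covers every attribute.
Any other superkey properly contains one of these, so there are no further candidate keys.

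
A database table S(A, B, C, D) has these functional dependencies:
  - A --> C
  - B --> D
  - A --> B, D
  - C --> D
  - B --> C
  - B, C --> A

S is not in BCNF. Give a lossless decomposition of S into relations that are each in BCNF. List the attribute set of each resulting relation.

Candidate keys of the original relation: {A}, {B}.
Within {A, B, C, D}: {C}⁺ ∩ {A, B, C, D} = {C, D}, not the whole set, so C --> D violates BCNF; decompose into {C, D} and {A, B, C}.
{C, D} is in BCNF.
{A, B, C} is in BCNF.

{A, B, C}; {C, D}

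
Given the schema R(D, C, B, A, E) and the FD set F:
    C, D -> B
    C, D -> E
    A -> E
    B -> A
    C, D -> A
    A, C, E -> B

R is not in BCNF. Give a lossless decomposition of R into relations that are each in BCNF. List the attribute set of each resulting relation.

{A, B}; {A, E}; {B, C, D}

Candidate key of the original relation: {C, D}.
Within {A, B, C, D, E}: {A}⁺ ∩ {A, B, C, D, E} = {A, E}, not the whole set, so A -> E violates BCNF; decompose into {A, E} and {A, B, C, D}.
{A, E} is in BCNF.
Within {A, B, C, D}: {B}⁺ ∩ {A, B, C, D} = {A, B}, not the whole set, so B -> A violates BCNF; decompose into {A, B} and {B, C, D}.
{A, B} is in BCNF.
{B, C, D} is in BCNF.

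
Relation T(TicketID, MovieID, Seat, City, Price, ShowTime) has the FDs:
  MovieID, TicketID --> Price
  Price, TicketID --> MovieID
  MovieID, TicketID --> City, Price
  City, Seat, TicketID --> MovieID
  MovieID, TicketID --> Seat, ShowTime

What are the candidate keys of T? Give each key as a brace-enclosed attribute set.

No FD produces {TicketID}, so it must be in every candidate key.
{MovieID, TicketID}⁺ = {City, MovieID, Price, Seat, ShowTime, TicketID} — all of the relation — so {MovieID, TicketID} is a candidate key.
{Price, TicketID}⁺ = {City, MovieID, Price, Seat, ShowTime, TicketID} — all of the relation — so {Price, TicketID} is a candidate key.
{City, Seat, TicketID}⁺ = {City, MovieID, Price, Seat, ShowTime, TicketID} — all of the relation — so {City, Seat, TicketID} is a candidate key.
Any other superkey properly contains one of these, so there are no further candidate keys.

{City, Seat, TicketID}, {MovieID, TicketID}, {Price, TicketID}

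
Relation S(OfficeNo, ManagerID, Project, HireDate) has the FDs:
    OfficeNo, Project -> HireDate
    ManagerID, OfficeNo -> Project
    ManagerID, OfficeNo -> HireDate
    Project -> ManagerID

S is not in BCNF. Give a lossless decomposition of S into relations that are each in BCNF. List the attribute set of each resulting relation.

Candidate keys of the original relation: {ManagerID, OfficeNo}, {OfficeNo, Project}.
Within {HireDate, ManagerID, OfficeNo, Project}: {Project}⁺ ∩ {HireDate, ManagerID, OfficeNo, Project} = {ManagerID, Project}, not the whole set, so Project -> ManagerID violates BCNF; decompose into {ManagerID, Project} and {HireDate, OfficeNo, Project}.
{ManagerID, Project}: every determinant is a superkey — BCNF.
{HireDate, OfficeNo, Project}: every determinant is a superkey — BCNF.

{HireDate, OfficeNo, Project}; {ManagerID, Project}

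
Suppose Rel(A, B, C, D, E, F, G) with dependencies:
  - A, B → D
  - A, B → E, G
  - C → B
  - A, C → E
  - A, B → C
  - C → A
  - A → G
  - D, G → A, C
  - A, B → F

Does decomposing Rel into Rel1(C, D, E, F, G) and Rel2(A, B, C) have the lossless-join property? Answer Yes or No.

Yes

Rel1 ∩ Rel2 = {C}; its closure under F is {A, B, C, D, E, F, G}.
Since Rel1 ⊆ {A, B, C, D, E, F, G}, the intersection is a superkey of Rel1; the decomposition is lossless.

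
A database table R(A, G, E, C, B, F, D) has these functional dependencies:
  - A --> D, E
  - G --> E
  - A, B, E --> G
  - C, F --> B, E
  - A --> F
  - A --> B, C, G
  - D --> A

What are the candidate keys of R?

{A}, {D}

{A}⁺ = {A, B, C, D, E, F, G}, which is every attribute, so {A} is a candidate key.
{D}⁺ = {A, B, C, D, E, F, G}, which is every attribute, so {D} is a candidate key.
No proper subset of any of these is a key, and no other minimal superkey exists.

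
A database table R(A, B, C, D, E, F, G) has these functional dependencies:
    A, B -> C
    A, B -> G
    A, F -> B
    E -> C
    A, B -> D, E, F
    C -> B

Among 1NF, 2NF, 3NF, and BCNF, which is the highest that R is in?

Candidate keys: {A, B}, {A, C}, {A, E}, {A, F}. Prime attributes: {A, B, C, E, F}.
E -> C: {E}⁺ = {B, C, E}, which is not all of the attributes, so the left side is not a superkey — BCNF is violated.
But every attribute on its right side ({C}) is prime, and the same holds for every other non-superkey FD, so 3NF still holds.

3NF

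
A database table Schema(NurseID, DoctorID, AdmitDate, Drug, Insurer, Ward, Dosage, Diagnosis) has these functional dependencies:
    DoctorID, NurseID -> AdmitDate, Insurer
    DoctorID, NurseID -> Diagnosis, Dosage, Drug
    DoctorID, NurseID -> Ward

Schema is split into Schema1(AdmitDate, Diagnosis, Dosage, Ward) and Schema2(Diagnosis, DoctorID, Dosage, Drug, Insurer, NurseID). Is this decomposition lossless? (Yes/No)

No

Schema1 ∩ Schema2 = {Diagnosis, Dosage}; its closure under F is {Diagnosis, Dosage}.
Schema1 ⊄ {Diagnosis, Dosage} and Schema2 ⊄ {Diagnosis, Dosage}, so the split is lossy.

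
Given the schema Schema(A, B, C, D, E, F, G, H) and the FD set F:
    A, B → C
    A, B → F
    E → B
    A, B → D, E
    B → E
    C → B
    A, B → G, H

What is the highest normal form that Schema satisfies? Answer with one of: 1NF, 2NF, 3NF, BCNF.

Candidate keys: {A, B}, {A, C}, {A, E}. Prime attributes: {A, B, C, E}.
E → B breaks BCNF: {E}⁺ = {B, E}, so {E} is not a superkey.
Its right-hand attributes {B} are all prime, as are those of every other non-superkey FD — the relation is in 3NF.

3NF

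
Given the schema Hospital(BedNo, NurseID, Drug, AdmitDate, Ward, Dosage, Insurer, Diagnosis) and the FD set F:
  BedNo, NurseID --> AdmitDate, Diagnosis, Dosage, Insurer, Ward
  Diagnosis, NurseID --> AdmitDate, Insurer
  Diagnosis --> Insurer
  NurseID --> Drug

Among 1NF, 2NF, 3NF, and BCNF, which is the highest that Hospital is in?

1NF

Candidate key: {BedNo, NurseID}. Prime attributes: {BedNo, NurseID}.
For Diagnosis, NurseID --> AdmitDate, Insurer we have {Diagnosis, NurseID}⁺ = {AdmitDate, Diagnosis, Drug, Insurer, NurseID}; {Diagnosis, NurseID} is not a superkey, so BCNF fails.
Diagnosis, NurseID --> AdmitDate, Insurer determines the non-prime attributes {AdmitDate, Insurer} from a non-superkey — 3NF is violated.
{NurseID} is a proper subset of the key {BedNo, NurseID}, and {NurseID}⁺ contains the non-prime attribute {Drug} — a partial dependency, so 2NF is violated.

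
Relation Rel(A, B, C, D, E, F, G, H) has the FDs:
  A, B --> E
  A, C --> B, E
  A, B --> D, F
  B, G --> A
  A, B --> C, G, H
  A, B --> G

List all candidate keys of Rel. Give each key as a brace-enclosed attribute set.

Closure of {A, B} is {A, B, C, D, E, F, G, H}, the whole schema; {A, B} is a candidate key.
Closure of {A, C} is {A, B, C, D, E, F, G, H}, the whole schema; {A, C} is a candidate key.
Closure of {B, G} is {A, B, C, D, E, F, G, H}, the whole schema; {B, G} is a candidate key.
No proper subset of any of these is a key, and no other minimal superkey exists.

{A, B}, {A, C}, {B, G}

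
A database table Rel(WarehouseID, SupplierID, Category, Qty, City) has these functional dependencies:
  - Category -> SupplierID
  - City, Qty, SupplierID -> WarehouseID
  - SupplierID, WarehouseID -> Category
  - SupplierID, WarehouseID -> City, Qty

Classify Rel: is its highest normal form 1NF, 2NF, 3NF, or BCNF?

3NF

Candidate keys: {Category, City, Qty}, {Category, WarehouseID}, {City, Qty, SupplierID}, {SupplierID, WarehouseID}. Prime attributes: {Category, City, Qty, SupplierID, WarehouseID}.
Category -> SupplierID breaks BCNF: {Category}⁺ = {Category, SupplierID}, so {Category} is not a superkey.
But every attribute on its right side ({SupplierID}) is prime, and the same holds for every other non-superkey FD, so 3NF still holds.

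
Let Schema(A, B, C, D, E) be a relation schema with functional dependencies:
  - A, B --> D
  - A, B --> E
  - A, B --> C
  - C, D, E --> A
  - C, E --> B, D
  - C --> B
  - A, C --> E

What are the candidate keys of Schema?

{A, B}, {A, C}, {C, E}

Closure of {A, B} is {A, B, C, D, E}, the whole schema; {A, B} is a candidate key.
Closure of {A, C} is {A, B, C, D, E}, the whole schema; {A, C} is a candidate key.
Closure of {C, E} is {A, B, C, D, E}, the whole schema; {C, E} is a candidate key.
No proper subset of any of these is a key, and no other minimal superkey exists.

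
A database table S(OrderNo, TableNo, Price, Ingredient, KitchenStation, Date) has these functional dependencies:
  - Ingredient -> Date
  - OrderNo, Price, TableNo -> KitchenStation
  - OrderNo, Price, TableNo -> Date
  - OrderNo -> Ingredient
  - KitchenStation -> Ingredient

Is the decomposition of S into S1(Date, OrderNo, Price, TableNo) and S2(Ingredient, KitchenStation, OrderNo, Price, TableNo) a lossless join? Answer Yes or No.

S1 ∩ S2 = {OrderNo, Price, TableNo}; its closure under F is {Date, Ingredient, KitchenStation, OrderNo, Price, TableNo}.
Since S1 ⊆ {Date, Ingredient, KitchenStation, OrderNo, Price, TableNo}, the intersection is a superkey of S1; the decomposition is lossless.

Yes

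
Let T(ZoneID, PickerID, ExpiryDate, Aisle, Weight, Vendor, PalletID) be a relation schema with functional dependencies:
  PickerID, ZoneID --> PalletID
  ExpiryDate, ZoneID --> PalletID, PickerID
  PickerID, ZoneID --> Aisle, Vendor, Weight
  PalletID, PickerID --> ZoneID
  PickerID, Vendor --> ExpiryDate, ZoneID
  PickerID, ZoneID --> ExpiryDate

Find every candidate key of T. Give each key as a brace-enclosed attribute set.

Closure of {ExpiryDate, ZoneID} is {Aisle, ExpiryDate, PalletID, PickerID, Vendor, Weight, ZoneID}, the whole schema; {ExpiryDate, ZoneID} is a candidate key.
Closure of {PalletID, PickerID} is {Aisle, ExpiryDate, PalletID, PickerID, Vendor, Weight, ZoneID}, the whole schema; {PalletID, PickerID} is a candidate key.
Closure of {PickerID, Vendor} is {Aisle, ExpiryDate, PalletID, PickerID, Vendor, Weight, ZoneID}, the whole schema; {PickerID, Vendor} is a candidate key.
Closure of {PickerID, ZoneID} is {Aisle, ExpiryDate, PalletID, PickerID, Vendor, Weight, ZoneID}, the whole schema; {PickerID, ZoneID} is a candidate key.
These are minimal and exhaustive — every other superkey contains one of them.

{ExpiryDate, ZoneID}, {PalletID, PickerID}, {PickerID, Vendor}, {PickerID, ZoneID}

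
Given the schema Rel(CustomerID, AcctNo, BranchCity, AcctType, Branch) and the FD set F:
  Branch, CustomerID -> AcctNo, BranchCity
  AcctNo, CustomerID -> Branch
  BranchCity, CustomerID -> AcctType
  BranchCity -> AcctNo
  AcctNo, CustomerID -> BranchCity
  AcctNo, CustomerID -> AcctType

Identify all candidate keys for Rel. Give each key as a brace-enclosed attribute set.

{AcctNo, CustomerID}, {Branch, CustomerID}, {BranchCity, CustomerID}

{CustomerID} never appears on the right of any FD, so every key must include it.
{AcctNo, CustomerID}⁺ = {AcctNo, AcctType, Branch, BranchCity, CustomerID} — all of the relation — so {AcctNo, CustomerID} is a candidate key.
{Branch, CustomerID}⁺ = {AcctNo, AcctType, Branch, BranchCity, CustomerID} — all of the relation — so {Branch, CustomerID} is a candidate key.
{BranchCity, CustomerID}⁺ = {AcctNo, AcctType, Branch, BranchCity, CustomerID} — all of the relation — so {BranchCity, CustomerID} is a candidate key.
No proper subset of any of these is a key, and no other minimal superkey exists.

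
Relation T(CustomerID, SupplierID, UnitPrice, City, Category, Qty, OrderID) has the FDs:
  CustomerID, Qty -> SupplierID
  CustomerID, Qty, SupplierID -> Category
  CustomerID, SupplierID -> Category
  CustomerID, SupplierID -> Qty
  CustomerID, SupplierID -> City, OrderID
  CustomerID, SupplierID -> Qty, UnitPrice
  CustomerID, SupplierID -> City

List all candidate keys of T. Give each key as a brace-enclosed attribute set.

{CustomerID, Qty}, {CustomerID, SupplierID}

No FD produces {CustomerID}, so it must be in every candidate key.
{CustomerID, Qty}⁺ = {Category, City, CustomerID, OrderID, Qty, SupplierID, UnitPrice}, which is every attribute, so {CustomerID, Qty} is a candidate key.
{CustomerID, SupplierID}⁺ = {Category, City, CustomerID, OrderID, Qty, SupplierID, UnitPrice}, which is every attribute, so {CustomerID, SupplierID} is a candidate key.
Any other superkey properly contains one of these, so there are no further candidate keys.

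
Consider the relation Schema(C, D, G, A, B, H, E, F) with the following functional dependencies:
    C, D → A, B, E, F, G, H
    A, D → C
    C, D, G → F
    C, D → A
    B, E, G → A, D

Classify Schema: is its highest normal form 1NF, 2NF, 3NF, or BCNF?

Candidate keys: {A, D}, {B, E, G}, {C, D}. Prime attributes: {A, B, C, D, E, G}.
Every FD has a superkey on the left, so the relation is in BCNF.

BCNF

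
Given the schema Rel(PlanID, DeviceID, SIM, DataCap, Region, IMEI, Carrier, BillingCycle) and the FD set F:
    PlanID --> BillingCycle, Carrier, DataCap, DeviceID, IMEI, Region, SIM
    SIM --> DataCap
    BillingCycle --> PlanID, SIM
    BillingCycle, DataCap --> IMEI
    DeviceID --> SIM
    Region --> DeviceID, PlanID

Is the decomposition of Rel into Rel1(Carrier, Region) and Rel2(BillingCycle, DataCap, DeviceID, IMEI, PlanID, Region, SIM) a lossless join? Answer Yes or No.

Yes

The shared attributes are {Region} and {Region}⁺ = {BillingCycle, Carrier, DataCap, DeviceID, IMEI, PlanID, Region, SIM}.
Since Rel1 ⊆ {BillingCycle, Carrier, DataCap, DeviceID, IMEI, PlanID, Region, SIM}, the intersection is a superkey of Rel1; the decomposition is lossless.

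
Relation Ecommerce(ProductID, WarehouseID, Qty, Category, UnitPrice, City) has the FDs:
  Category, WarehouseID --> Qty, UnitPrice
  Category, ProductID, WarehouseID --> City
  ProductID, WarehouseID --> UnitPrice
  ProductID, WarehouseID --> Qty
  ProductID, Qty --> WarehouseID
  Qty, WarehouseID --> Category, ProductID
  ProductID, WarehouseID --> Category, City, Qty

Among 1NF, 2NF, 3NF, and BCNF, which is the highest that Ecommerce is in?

Candidate keys: {Category, WarehouseID}, {ProductID, Qty}, {ProductID, WarehouseID}, {Qty, WarehouseID}. Prime attributes: {Category, ProductID, Qty, WarehouseID}.
Each dependency's left side is a superkey — BCNF holds.

BCNF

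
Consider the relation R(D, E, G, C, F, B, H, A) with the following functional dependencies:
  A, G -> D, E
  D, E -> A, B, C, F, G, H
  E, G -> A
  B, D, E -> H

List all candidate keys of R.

{A, G}, {D, E}, {E, G}

{A, G} is a candidate key since {A, G}⁺ = {A, B, C, D, E, F, G, H} covers every attribute.
{D, E} is a candidate key since {D, E}⁺ = {A, B, C, D, E, F, G, H} covers every attribute.
{E, G} is a candidate key since {E, G}⁺ = {A, B, C, D, E, F, G, H} covers every attribute.
These are minimal and exhaustive — every other superkey contains one of them.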